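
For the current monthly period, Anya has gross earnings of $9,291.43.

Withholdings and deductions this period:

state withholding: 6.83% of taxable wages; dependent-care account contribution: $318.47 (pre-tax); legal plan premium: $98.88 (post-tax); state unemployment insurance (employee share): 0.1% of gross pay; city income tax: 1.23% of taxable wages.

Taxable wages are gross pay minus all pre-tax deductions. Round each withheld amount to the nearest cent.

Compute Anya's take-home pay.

$8,141.57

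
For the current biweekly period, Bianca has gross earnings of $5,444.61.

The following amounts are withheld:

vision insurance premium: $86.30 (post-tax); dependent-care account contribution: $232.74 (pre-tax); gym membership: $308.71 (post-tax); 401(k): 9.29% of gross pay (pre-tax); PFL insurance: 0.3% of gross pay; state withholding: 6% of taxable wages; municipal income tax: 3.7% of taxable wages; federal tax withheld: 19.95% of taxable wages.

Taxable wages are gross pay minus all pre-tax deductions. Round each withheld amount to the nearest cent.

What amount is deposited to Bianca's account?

$2,899.39

Dependent-care account contribution: $232.74
401(k): $5,444.61 × 0.0929 = $505.80
Pre-tax total = $232.74 + $505.80 = $738.54
Taxable wages = $5,444.61 − $738.54 = $4,706.07
State withholding: $4,706.07 × 0.06 = $282.36
Municipal income tax: $4,706.07 × 0.037 = $174.12
Federal tax withheld: $4,706.07 × 0.1995 = $938.86
PFL insurance: $5,444.61 × 0.003 = $16.33
Gym membership: $308.71
Vision insurance premium: $86.30
Total deductions = $232.74 + $505.80 + $282.36 + $174.12 + $938.86 + $16.33 + $308.71 + $86.30 = $2,545.22
Net pay = $5,444.61 − $2,545.22 = $2,899.39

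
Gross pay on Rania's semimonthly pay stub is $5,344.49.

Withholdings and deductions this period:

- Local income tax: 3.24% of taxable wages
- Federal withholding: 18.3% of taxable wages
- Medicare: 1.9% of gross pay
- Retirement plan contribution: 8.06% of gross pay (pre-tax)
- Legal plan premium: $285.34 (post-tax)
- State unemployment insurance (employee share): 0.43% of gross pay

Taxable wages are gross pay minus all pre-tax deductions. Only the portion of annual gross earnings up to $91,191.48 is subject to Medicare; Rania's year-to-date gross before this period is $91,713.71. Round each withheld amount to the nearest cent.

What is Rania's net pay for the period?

$3,546.99

Retirement plan contribution: $5,344.49 × 0.0806 = $430.77
Taxable wages = $5,344.49 − $430.77 = $4,913.72
Local income tax: $4,913.72 × 0.0324 = $159.20
Federal withholding: $4,913.72 × 0.183 = $899.21
State unemployment insurance (employee share): $5,344.49 × 0.0043 = $22.98
Medicare: annual cap $91,191.48 already reached (YTD $91,713.71), so $0.00
Legal plan premium: $285.34
Total deductions = $430.77 + $159.20 + $899.21 + $22.98 + $0.00 + $285.34 = $1,797.50
Net pay = $5,344.49 − $1,797.50 = $3,546.99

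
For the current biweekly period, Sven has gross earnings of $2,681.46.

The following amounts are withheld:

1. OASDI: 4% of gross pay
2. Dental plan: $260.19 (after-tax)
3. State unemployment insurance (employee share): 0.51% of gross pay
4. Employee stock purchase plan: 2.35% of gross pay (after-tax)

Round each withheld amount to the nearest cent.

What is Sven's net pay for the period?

$2,237.32

State unemployment insurance (employee share): $2,681.46 × 0.0051 = $13.68
OASDI: $2,681.46 × 0.04 = $107.26
Employee stock purchase plan: $2,681.46 × 0.0235 = $63.01
Dental plan: $260.19
Total deductions = $13.68 + $107.26 + $63.01 + $260.19 = $444.14
Net pay = $2,681.46 − $444.14 = $2,237.32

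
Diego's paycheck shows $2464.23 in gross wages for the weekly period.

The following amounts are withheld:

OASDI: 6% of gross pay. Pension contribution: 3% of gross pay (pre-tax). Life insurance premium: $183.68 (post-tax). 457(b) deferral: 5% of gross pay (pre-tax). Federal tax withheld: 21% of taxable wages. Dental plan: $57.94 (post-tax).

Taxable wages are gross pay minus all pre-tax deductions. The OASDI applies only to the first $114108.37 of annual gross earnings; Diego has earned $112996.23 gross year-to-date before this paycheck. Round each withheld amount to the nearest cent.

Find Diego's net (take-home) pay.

Pension contribution: $2464.23 × 0.03 = $73.93
457(b) deferral: $2464.23 × 0.05 = $123.21
Pre-tax total = $73.93 + $123.21 = $197.14
Taxable wages = $2464.23 − $197.14 = $2267.09
Federal tax withheld: $2267.09 × 0.21 = $476.09
OASDI: only $114108.37 − $112996.23 = $1112.14 of this check is subject → $1112.14 × 0.06 = $66.73
Dental plan: $57.94
Life insurance premium: $183.68
Total deductions = $73.93 + $123.21 + $476.09 + $66.73 + $57.94 + $183.68 = $981.58
Net pay = $2464.23 − $981.58 = $1482.65

$1482.65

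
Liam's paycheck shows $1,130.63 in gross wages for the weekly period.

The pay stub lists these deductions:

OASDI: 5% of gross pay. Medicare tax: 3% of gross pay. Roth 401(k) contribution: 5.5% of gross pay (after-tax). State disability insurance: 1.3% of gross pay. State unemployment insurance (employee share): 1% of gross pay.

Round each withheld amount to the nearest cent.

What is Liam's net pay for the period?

$951.99

State unemployment insurance (employee share): $1,130.63 × 0.01 = $11.31
OASDI: $1,130.63 × 0.05 = $56.53
Medicare tax: $1,130.63 × 0.03 = $33.92
State disability insurance: $1,130.63 × 0.013 = $14.70
Roth 401(k) contribution: $1,130.63 × 0.055 = $62.18
Total deductions = $11.31 + $56.53 + $33.92 + $14.70 + $62.18 = $178.64
Net pay = $1,130.63 − $178.64 = $951.99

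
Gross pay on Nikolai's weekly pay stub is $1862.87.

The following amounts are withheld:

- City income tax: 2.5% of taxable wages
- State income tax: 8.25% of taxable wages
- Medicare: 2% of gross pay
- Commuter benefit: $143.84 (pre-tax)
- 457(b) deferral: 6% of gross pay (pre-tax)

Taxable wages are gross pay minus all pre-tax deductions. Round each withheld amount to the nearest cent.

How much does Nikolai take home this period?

$1397.22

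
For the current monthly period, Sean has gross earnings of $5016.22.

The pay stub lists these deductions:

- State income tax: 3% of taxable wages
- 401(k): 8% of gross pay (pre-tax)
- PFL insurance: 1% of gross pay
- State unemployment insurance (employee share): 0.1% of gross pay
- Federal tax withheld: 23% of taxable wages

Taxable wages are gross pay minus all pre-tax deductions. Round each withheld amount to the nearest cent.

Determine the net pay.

401(k): $5016.22 × 0.08 = $401.30
Taxable wages = $5016.22 − $401.30 = $4614.92
Federal tax withheld: $4614.92 × 0.23 = $1061.43
State income tax: $4614.92 × 0.03 = $138.45
State unemployment insurance (employee share): $5016.22 × 0.001 = $5.02
PFL insurance: $5016.22 × 0.01 = $50.16
Total deductions = $401.30 + $1061.43 + $138.45 + $5.02 + $50.16 = $1656.36
Net pay = $5016.22 − $1656.36 = $3359.86

$3359.86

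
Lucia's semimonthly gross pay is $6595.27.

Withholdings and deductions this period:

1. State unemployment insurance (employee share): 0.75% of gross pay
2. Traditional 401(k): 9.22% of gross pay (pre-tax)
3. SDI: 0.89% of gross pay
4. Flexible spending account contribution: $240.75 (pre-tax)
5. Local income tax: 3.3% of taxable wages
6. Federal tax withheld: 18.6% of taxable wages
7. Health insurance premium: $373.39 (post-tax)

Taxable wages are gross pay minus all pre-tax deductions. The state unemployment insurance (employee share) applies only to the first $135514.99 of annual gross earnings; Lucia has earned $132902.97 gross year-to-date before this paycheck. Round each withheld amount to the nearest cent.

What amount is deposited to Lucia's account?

$4036.29

Traditional 401(k): $6595.27 × 0.0922 = $608.08
Flexible spending account contribution: $240.75
Pre-tax total = $608.08 + $240.75 = $848.83
Taxable wages = $6595.27 − $848.83 = $5746.44
Local income tax: $5746.44 × 0.033 = $189.63
Federal tax withheld: $5746.44 × 0.186 = $1068.84
State unemployment insurance (employee share): only $135514.99 − $132902.97 = $2612.02 of this check is subject → $2612.02 × 0.0075 = $19.59
SDI: $6595.27 × 0.0089 = $58.70
Health insurance premium: $373.39
Total deductions = $608.08 + $240.75 + $189.63 + $1068.84 + $19.59 + $58.70 + $373.39 = $2558.98
Net pay = $6595.27 − $2558.98 = $4036.29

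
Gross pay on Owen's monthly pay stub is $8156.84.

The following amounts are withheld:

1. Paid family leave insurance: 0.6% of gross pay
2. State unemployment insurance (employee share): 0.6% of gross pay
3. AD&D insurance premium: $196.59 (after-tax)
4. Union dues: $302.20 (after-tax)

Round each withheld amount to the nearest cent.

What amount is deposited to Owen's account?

$7560.17

Paid family leave insurance: $8156.84 × 0.006 = $48.94
State unemployment insurance (employee share): $8156.84 × 0.006 = $48.94
Union dues: $302.20
AD&D insurance premium: $196.59
Total deductions = $48.94 + $48.94 + $302.20 + $196.59 = $596.67
Net pay = $8156.84 − $596.67 = $7560.17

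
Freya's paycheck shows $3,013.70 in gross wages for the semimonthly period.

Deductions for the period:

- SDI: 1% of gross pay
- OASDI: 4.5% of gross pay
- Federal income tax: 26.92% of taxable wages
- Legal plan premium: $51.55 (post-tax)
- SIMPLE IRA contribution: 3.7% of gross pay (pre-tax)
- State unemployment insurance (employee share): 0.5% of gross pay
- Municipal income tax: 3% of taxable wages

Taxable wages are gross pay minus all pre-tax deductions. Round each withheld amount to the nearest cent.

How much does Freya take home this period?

SIMPLE IRA contribution: $3,013.70 × 0.037 = $111.51
Taxable wages = $3,013.70 − $111.51 = $2,902.19
Federal income tax: $2,902.19 × 0.2692 = $781.27
Municipal income tax: $2,902.19 × 0.03 = $87.07
OASDI: $3,013.70 × 0.045 = $135.62
SDI: $3,013.70 × 0.01 = $30.14
State unemployment insurance (employee share): $3,013.70 × 0.005 = $15.07
Legal plan premium: $51.55
Total deductions = $111.51 + $781.27 + $87.07 + $135.62 + $30.14 + $15.07 + $51.55 = $1,212.23
Net pay = $3,013.70 − $1,212.23 = $1,801.47

$1,801.47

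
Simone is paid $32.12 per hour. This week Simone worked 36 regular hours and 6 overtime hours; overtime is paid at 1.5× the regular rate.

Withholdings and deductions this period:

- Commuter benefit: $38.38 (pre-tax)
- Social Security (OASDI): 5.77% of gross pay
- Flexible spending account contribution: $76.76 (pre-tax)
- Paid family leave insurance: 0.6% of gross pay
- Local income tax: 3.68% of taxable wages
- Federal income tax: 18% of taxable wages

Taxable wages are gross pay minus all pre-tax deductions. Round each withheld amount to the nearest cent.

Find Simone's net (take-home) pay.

$949.79

Regular pay: 36 × $32.12 = $1,156.32
Overtime pay: 6 × $32.12 × 1.5 = $289.08
Gross pay = $1,156.32 + $289.08 = $1,445.40
Commuter benefit: $38.38
Flexible spending account contribution: $76.76
Pre-tax total = $38.38 + $76.76 = $115.14
Taxable wages = $1,445.40 − $115.14 = $1,330.26
Local income tax: $1,330.26 × 0.0368 = $48.95
Federal income tax: $1,330.26 × 0.18 = $239.45
Paid family leave insurance: $1,445.40 × 0.006 = $8.67
Social Security (OASDI): $1,445.40 × 0.0577 = $83.40
Total deductions = $38.38 + $76.76 + $48.95 + $239.45 + $8.67 + $83.40 = $495.61
Net pay = $1,445.40 − $495.61 = $949.79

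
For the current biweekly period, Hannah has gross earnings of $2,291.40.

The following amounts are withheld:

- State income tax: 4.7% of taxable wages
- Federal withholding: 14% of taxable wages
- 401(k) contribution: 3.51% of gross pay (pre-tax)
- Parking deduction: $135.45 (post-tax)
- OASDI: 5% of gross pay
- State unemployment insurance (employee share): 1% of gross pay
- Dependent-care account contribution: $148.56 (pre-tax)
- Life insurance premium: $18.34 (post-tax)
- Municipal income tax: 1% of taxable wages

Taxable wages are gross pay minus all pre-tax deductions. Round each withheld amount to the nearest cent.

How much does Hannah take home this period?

$1,364.85

Dependent-care account contribution: $148.56
401(k) contribution: $2,291.40 × 0.0351 = $80.43
Pre-tax total = $148.56 + $80.43 = $228.99
Taxable wages = $2,291.40 − $228.99 = $2,062.41
Municipal income tax: $2,062.41 × 0.01 = $20.62
State income tax: $2,062.41 × 0.047 = $96.93
Federal withholding: $2,062.41 × 0.14 = $288.74
OASDI: $2,291.40 × 0.05 = $114.57
State unemployment insurance (employee share): $2,291.40 × 0.01 = $22.91
Parking deduction: $135.45
Life insurance premium: $18.34
Total deductions = $148.56 + $80.43 + $20.62 + $96.93 + $288.74 + $114.57 + $22.91 + $135.45 + $18.34 = $926.55
Net pay = $2,291.40 − $926.55 = $1,364.85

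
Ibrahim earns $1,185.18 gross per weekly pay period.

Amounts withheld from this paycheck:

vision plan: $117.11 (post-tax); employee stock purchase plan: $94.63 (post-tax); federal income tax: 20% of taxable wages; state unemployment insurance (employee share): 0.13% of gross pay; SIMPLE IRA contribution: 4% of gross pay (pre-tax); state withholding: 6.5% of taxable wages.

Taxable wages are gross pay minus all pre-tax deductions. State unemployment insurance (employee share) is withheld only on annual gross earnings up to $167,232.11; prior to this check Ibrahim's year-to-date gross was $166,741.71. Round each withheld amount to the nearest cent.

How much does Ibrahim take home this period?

SIMPLE IRA contribution: $1,185.18 × 0.04 = $47.41
Taxable wages = $1,185.18 − $47.41 = $1,137.77
State withholding: $1,137.77 × 0.065 = $73.96
Federal income tax: $1,137.77 × 0.2 = $227.55
State unemployment insurance (employee share): only $167,232.11 − $166,741.71 = $490.40 of this check is subject → $490.40 × 0.0013 = $0.64
Vision plan: $117.11
Employee stock purchase plan: $94.63
Total deductions = $47.41 + $73.96 + $227.55 + $0.64 + $117.11 + $94.63 = $561.30
Net pay = $1,185.18 − $561.30 = $623.88

$623.88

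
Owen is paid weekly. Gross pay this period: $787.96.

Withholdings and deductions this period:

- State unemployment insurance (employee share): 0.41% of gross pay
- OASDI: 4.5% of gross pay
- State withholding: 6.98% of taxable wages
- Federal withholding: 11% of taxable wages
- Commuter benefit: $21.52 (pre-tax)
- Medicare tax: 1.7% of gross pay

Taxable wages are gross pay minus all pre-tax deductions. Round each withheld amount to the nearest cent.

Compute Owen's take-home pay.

Commuter benefit: $21.52
Taxable wages = $787.96 − $21.52 = $766.44
Federal withholding: $766.44 × 0.11 = $84.31
State withholding: $766.44 × 0.0698 = $53.50
Medicare tax: $787.96 × 0.017 = $13.40
OASDI: $787.96 × 0.045 = $35.46
State unemployment insurance (employee share): $787.96 × 0.0041 = $3.23
Total deductions = $21.52 + $84.31 + $53.50 + $13.40 + $35.46 + $3.23 = $211.42
Net pay = $787.96 − $211.42 = $576.54

$576.54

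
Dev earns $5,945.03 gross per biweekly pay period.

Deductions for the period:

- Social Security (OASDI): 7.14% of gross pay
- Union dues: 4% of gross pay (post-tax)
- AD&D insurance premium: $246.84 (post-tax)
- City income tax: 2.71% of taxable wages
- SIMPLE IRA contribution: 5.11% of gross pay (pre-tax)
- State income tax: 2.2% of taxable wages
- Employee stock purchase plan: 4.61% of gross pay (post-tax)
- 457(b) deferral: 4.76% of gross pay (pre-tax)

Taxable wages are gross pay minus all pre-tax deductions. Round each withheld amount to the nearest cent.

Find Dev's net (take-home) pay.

$3,911.98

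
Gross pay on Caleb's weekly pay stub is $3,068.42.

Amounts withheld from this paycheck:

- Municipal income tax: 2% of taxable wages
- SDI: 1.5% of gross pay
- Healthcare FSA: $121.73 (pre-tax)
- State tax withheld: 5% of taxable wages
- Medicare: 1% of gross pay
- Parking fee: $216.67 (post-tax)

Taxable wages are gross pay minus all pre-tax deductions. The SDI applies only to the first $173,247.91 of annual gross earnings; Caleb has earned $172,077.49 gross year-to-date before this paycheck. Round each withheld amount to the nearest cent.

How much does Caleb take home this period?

$2,475.52

Healthcare FSA: $121.73
Taxable wages = $3,068.42 − $121.73 = $2,946.69
State tax withheld: $2,946.69 × 0.05 = $147.33
Municipal income tax: $2,946.69 × 0.02 = $58.93
SDI: only $173,247.91 − $172,077.49 = $1,170.42 of this check is subject → $1,170.42 × 0.015 = $17.56
Medicare: $3,068.42 × 0.01 = $30.68
Parking fee: $216.67
Total deductions = $121.73 + $147.33 + $58.93 + $17.56 + $30.68 + $216.67 = $592.90
Net pay = $3,068.42 − $592.90 = $2,475.52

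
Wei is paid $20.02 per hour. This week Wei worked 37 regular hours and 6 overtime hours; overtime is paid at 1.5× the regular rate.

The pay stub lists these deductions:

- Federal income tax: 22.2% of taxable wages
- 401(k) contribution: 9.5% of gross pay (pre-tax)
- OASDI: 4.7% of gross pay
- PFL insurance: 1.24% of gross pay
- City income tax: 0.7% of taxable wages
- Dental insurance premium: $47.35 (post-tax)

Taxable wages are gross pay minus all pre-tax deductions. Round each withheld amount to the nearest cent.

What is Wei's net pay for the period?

Regular pay: 37 × $20.02 = $740.74
Overtime pay: 6 × $20.02 × 1.5 = $180.18
Gross pay = $740.74 + $180.18 = $920.92
401(k) contribution: $920.92 × 0.095 = $87.49
Taxable wages = $920.92 − $87.49 = $833.43
City income tax: $833.43 × 0.007 = $5.83
Federal income tax: $833.43 × 0.222 = $185.02
OASDI: $920.92 × 0.047 = $43.28
PFL insurance: $920.92 × 0.0124 = $11.42
Dental insurance premium: $47.35
Total deductions = $87.49 + $5.83 + $185.02 + $43.28 + $11.42 + $47.35 = $380.39
Net pay = $920.92 − $380.39 = $540.53

$540.53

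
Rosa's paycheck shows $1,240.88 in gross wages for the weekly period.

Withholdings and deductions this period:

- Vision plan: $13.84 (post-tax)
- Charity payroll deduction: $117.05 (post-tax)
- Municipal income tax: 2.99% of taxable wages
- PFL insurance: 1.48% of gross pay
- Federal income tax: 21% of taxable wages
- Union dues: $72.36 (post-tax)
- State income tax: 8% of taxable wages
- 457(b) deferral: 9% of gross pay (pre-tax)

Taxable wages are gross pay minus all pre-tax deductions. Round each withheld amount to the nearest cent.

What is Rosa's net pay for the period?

457(b) deferral: $1,240.88 × 0.09 = $111.68
Taxable wages = $1,240.88 − $111.68 = $1,129.20
Municipal income tax: $1,129.20 × 0.0299 = $33.76
Federal income tax: $1,129.20 × 0.21 = $237.13
State income tax: $1,129.20 × 0.08 = $90.34
PFL insurance: $1,240.88 × 0.0148 = $18.37
Union dues: $72.36
Charity payroll deduction: $117.05
Vision plan: $13.84
Total deductions = $111.68 + $33.76 + $237.13 + $90.34 + $18.37 + $72.36 + $117.05 + $13.84 = $694.53
Net pay = $1,240.88 − $694.53 = $546.35

$546.35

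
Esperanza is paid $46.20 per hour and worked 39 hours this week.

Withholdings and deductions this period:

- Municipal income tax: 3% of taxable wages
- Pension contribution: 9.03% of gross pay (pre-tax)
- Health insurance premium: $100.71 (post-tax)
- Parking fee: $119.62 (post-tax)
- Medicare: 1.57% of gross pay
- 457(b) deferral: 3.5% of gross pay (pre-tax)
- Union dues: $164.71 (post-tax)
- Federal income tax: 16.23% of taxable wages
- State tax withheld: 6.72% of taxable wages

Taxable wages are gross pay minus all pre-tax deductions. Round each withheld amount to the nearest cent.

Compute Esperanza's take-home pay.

Gross pay: 39 × $46.20 = $1,801.80
Pension contribution: $1,801.80 × 0.0903 = $162.70
457(b) deferral: $1,801.80 × 0.035 = $63.06
Pre-tax total = $162.70 + $63.06 = $225.76
Taxable wages = $1,801.80 − $225.76 = $1,576.04
Federal income tax: $1,576.04 × 0.1623 = $255.79
State tax withheld: $1,576.04 × 0.0672 = $105.91
Municipal income tax: $1,576.04 × 0.03 = $47.28
Medicare: $1,801.80 × 0.0157 = $28.29
Health insurance premium: $100.71
Parking fee: $119.62
Union dues: $164.71
Total deductions = $162.70 + $63.06 + $255.79 + $105.91 + $47.28 + $28.29 + $100.71 + $119.62 + $164.71 = $1,048.07
Net pay = $1,801.80 − $1,048.07 = $753.73

$753.73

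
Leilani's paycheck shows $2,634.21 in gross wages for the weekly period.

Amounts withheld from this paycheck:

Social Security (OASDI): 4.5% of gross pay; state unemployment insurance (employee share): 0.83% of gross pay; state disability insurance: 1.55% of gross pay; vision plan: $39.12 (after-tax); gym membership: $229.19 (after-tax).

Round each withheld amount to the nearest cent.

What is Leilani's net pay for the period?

$2,184.67

State unemployment insurance (employee share): $2,634.21 × 0.0083 = $21.86
State disability insurance: $2,634.21 × 0.0155 = $40.83
Social Security (OASDI): $2,634.21 × 0.045 = $118.54
Gym membership: $229.19
Vision plan: $39.12
Total deductions = $21.86 + $40.83 + $118.54 + $229.19 + $39.12 = $449.54
Net pay = $2,634.21 − $449.54 = $2,184.67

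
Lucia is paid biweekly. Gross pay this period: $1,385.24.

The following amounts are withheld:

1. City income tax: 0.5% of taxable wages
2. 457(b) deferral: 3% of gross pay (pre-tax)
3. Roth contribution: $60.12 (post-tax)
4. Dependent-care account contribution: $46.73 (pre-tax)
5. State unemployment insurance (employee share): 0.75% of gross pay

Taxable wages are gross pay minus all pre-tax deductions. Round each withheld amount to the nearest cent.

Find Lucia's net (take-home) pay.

$1,219.96

Dependent-care account contribution: $46.73
457(b) deferral: $1,385.24 × 0.03 = $41.56
Pre-tax total = $46.73 + $41.56 = $88.29
Taxable wages = $1,385.24 − $88.29 = $1,296.95
City income tax: $1,296.95 × 0.005 = $6.48
State unemployment insurance (employee share): $1,385.24 × 0.0075 = $10.39
Roth contribution: $60.12
Total deductions = $46.73 + $41.56 + $6.48 + $10.39 + $60.12 = $165.28
Net pay = $1,385.24 − $165.28 = $1,219.96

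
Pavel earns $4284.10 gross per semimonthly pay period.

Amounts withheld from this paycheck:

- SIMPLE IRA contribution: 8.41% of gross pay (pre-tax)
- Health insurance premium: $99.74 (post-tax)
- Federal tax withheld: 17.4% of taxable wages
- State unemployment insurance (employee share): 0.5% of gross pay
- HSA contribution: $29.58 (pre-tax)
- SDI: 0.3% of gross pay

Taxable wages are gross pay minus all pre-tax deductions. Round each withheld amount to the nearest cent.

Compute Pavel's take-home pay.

$3082.62

HSA contribution: $29.58
SIMPLE IRA contribution: $4284.10 × 0.0841 = $360.29
Pre-tax total = $29.58 + $360.29 = $389.87
Taxable wages = $4284.10 − $389.87 = $3894.23
Federal tax withheld: $3894.23 × 0.174 = $677.60
SDI: $4284.10 × 0.003 = $12.85
State unemployment insurance (employee share): $4284.10 × 0.005 = $21.42
Health insurance premium: $99.74
Total deductions = $29.58 + $360.29 + $677.60 + $12.85 + $21.42 + $99.74 = $1201.48
Net pay = $4284.10 − $1201.48 = $3082.62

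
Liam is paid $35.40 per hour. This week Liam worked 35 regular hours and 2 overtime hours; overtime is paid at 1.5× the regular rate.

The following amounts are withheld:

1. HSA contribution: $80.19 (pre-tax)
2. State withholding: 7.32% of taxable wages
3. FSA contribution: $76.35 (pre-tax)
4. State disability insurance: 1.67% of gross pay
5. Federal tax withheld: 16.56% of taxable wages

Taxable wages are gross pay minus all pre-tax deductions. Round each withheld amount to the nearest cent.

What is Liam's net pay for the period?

$882.35

Regular pay: 35 × $35.40 = $1239.00
Overtime pay: 2 × $35.40 × 1.5 = $106.20
Gross pay = $1239.00 + $106.20 = $1345.20
FSA contribution: $76.35
HSA contribution: $80.19
Pre-tax total = $76.35 + $80.19 = $156.54
Taxable wages = $1345.20 − $156.54 = $1188.66
State withholding: $1188.66 × 0.0732 = $87.01
Federal tax withheld: $1188.66 × 0.1656 = $196.84
State disability insurance: $1345.20 × 0.0167 = $22.46
Total deductions = $76.35 + $80.19 + $87.01 + $196.84 + $22.46 = $462.85
Net pay = $1345.20 − $462.85 = $882.35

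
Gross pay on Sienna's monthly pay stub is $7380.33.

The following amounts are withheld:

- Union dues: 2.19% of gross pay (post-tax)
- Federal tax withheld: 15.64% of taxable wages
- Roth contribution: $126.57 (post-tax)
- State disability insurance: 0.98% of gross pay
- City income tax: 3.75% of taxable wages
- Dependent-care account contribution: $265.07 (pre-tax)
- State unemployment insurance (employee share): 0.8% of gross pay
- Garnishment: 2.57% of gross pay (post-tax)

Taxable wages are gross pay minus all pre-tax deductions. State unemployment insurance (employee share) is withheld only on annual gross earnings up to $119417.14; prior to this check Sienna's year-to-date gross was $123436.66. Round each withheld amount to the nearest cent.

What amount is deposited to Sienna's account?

$5185.41

Dependent-care account contribution: $265.07
Taxable wages = $7380.33 − $265.07 = $7115.26
Federal tax withheld: $7115.26 × 0.1564 = $1112.83
City income tax: $7115.26 × 0.0375 = $266.82
State disability insurance: $7380.33 × 0.0098 = $72.33
State unemployment insurance (employee share): annual cap $119417.14 already reached (YTD $123436.66), so $0.00
Roth contribution: $126.57
Garnishment: $7380.33 × 0.0257 = $189.67
Union dues: $7380.33 × 0.0219 = $161.63
Total deductions = $265.07 + $1112.83 + $266.82 + $72.33 + $0.00 + $126.57 + $189.67 + $161.63 = $2194.92
Net pay = $7380.33 − $2194.92 = $5185.41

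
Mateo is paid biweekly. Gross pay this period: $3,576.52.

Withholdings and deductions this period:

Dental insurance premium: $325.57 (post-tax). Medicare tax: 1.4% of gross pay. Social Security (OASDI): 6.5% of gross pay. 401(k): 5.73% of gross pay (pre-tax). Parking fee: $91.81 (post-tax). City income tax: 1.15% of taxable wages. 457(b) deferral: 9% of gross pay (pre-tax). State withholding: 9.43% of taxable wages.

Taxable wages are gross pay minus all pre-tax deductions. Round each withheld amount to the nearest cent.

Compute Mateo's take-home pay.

457(b) deferral: $3,576.52 × 0.09 = $321.89
401(k): $3,576.52 × 0.0573 = $204.93
Pre-tax total = $321.89 + $204.93 = $526.82
Taxable wages = $3,576.52 − $526.82 = $3,049.70
City income tax: $3,049.70 × 0.0115 = $35.07
State withholding: $3,049.70 × 0.0943 = $287.59
Medicare tax: $3,576.52 × 0.014 = $50.07
Social Security (OASDI): $3,576.52 × 0.065 = $232.47
Dental insurance premium: $325.57
Parking fee: $91.81
Total deductions = $321.89 + $204.93 + $35.07 + $287.59 + $50.07 + $232.47 + $325.57 + $91.81 = $1,549.40
Net pay = $3,576.52 − $1,549.40 = $2,027.12

$2,027.12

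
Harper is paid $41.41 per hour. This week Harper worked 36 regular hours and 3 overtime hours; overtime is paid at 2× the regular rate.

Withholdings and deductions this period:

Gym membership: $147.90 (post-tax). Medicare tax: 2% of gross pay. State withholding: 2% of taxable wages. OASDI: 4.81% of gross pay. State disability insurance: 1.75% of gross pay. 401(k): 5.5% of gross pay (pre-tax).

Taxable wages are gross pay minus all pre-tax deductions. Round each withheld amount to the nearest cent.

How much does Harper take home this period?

Regular pay: 36 × $41.41 = $1,490.76
Overtime pay: 3 × $41.41 × 2 = $248.46
Gross pay = $1,490.76 + $248.46 = $1,739.22
401(k): $1,739.22 × 0.055 = $95.66
Taxable wages = $1,739.22 − $95.66 = $1,643.56
State withholding: $1,643.56 × 0.02 = $32.87
Medicare tax: $1,739.22 × 0.02 = $34.78
OASDI: $1,739.22 × 0.0481 = $83.66
State disability insurance: $1,739.22 × 0.0175 = $30.44
Gym membership: $147.90
Total deductions = $95.66 + $32.87 + $34.78 + $83.66 + $30.44 + $147.90 = $425.31
Net pay = $1,739.22 − $425.31 = $1,313.91

$1,313.91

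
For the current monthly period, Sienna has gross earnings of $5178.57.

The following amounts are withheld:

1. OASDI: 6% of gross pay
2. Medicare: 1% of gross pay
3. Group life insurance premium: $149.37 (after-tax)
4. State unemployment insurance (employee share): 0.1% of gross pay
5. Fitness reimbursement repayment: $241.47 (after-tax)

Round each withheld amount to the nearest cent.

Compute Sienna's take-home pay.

$4420.05

State unemployment insurance (employee share): $5178.57 × 0.001 = $5.18
OASDI: $5178.57 × 0.06 = $310.71
Medicare: $5178.57 × 0.01 = $51.79
Group life insurance premium: $149.37
Fitness reimbursement repayment: $241.47
Total deductions = $5.18 + $310.71 + $51.79 + $149.37 + $241.47 = $758.52
Net pay = $5178.57 − $758.52 = $4420.05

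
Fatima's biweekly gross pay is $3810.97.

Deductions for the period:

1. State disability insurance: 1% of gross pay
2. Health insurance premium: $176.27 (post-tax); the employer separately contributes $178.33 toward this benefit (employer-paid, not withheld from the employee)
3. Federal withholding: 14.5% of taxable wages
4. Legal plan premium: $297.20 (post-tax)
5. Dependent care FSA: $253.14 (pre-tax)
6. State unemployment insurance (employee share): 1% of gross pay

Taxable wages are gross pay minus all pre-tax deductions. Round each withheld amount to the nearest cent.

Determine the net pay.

$2492.25

Dependent care FSA: $253.14
Taxable wages = $3810.97 − $253.14 = $3557.83
Federal withholding: $3557.83 × 0.145 = $515.89
State unemployment insurance (employee share): $3810.97 × 0.01 = $38.11
State disability insurance: $3810.97 × 0.01 = $38.11
Health insurance premium: $176.27
Legal plan premium: $297.20
(Employer's $178.33 toward health insurance premium is not withheld from the employee.)
Total deductions = $253.14 + $515.89 + $38.11 + $38.11 + $176.27 + $297.20 = $1318.72
Net pay = $3810.97 − $1318.72 = $2492.25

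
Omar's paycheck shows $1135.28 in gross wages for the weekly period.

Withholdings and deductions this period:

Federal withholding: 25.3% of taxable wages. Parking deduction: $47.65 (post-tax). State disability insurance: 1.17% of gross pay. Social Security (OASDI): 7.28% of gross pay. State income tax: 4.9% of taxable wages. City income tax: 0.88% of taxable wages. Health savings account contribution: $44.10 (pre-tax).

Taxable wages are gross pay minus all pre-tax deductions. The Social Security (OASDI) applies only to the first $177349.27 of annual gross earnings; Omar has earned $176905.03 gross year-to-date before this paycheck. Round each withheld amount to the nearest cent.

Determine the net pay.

$658.77

Health savings account contribution: $44.10
Taxable wages = $1135.28 − $44.10 = $1091.18
City income tax: $1091.18 × 0.0088 = $9.60
Federal withholding: $1091.18 × 0.253 = $276.07
State income tax: $1091.18 × 0.049 = $53.47
State disability insurance: $1135.28 × 0.0117 = $13.28
Social Security (OASDI): only $177349.27 − $176905.03 = $444.24 of this check is subject → $444.24 × 0.0728 = $32.34
Parking deduction: $47.65
Total deductions = $44.10 + $9.60 + $276.07 + $53.47 + $13.28 + $32.34 + $47.65 = $476.51
Net pay = $1135.28 − $476.51 = $658.77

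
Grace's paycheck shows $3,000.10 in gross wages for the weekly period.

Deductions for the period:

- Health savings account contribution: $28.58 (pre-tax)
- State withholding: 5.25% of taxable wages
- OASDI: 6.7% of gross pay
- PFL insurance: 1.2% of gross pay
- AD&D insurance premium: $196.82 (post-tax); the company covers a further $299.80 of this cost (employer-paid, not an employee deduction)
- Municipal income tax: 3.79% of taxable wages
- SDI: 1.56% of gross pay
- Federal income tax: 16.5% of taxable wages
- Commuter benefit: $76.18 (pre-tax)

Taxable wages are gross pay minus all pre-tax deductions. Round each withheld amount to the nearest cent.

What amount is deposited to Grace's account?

$1,675.24

Health savings account contribution: $28.58
Commuter benefit: $76.18
Pre-tax total = $28.58 + $76.18 = $104.76
Taxable wages = $3,000.10 − $104.76 = $2,895.34
Federal income tax: $2,895.34 × 0.165 = $477.73
State withholding: $2,895.34 × 0.0525 = $152.01
Municipal income tax: $2,895.34 × 0.0379 = $109.73
SDI: $3,000.10 × 0.0156 = $46.80
OASDI: $3,000.10 × 0.067 = $201.01
PFL insurance: $3,000.10 × 0.012 = $36.00
AD&D insurance premium: $196.82
(Employer's $299.80 toward AD&D insurance premium is not withheld from the employee.)
Total deductions = $28.58 + $76.18 + $477.73 + $152.01 + $109.73 + $46.80 + $201.01 + $36.00 + $196.82 = $1,324.86
Net pay = $3,000.10 − $1,324.86 = $1,675.24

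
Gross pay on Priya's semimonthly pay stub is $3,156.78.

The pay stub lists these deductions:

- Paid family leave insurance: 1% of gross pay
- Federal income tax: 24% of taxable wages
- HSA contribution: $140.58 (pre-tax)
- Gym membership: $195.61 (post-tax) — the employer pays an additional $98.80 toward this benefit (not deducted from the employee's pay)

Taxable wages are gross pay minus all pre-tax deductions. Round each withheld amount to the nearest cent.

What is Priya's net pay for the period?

$2,065.13

HSA contribution: $140.58
Taxable wages = $3,156.78 − $140.58 = $3,016.20
Federal income tax: $3,016.20 × 0.24 = $723.89
Paid family leave insurance: $3,156.78 × 0.01 = $31.57
Gym membership: $195.61
(Employer's $98.80 toward gym membership is not withheld from the employee.)
Total deductions = $140.58 + $723.89 + $31.57 + $195.61 = $1,091.65
Net pay = $3,156.78 − $1,091.65 = $2,065.13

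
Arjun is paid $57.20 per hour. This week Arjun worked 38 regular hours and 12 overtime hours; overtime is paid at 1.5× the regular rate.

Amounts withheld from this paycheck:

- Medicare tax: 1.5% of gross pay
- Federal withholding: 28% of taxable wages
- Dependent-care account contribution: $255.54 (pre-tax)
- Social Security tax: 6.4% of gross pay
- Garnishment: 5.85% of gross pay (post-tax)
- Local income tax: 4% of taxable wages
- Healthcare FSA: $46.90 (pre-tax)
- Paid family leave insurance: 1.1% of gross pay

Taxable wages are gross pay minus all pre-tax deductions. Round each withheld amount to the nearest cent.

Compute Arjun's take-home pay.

Regular pay: 38 × $57.20 = $2,173.60
Overtime pay: 12 × $57.20 × 1.5 = $1,029.60
Gross pay = $2,173.60 + $1,029.60 = $3,203.20
Dependent-care account contribution: $255.54
Healthcare FSA: $46.90
Pre-tax total = $255.54 + $46.90 = $302.44
Taxable wages = $3,203.20 − $302.44 = $2,900.76
Local income tax: $2,900.76 × 0.04 = $116.03
Federal withholding: $2,900.76 × 0.28 = $812.21
Paid family leave insurance: $3,203.20 × 0.011 = $35.24
Social Security tax: $3,203.20 × 0.064 = $205.00
Medicare tax: $3,203.20 × 0.015 = $48.05
Garnishment: $3,203.20 × 0.0585 = $187.39
Total deductions = $255.54 + $46.90 + $116.03 + $812.21 + $35.24 + $205.00 + $48.05 + $187.39 = $1,706.36
Net pay = $3,203.20 − $1,706.36 = $1,496.84

$1,496.84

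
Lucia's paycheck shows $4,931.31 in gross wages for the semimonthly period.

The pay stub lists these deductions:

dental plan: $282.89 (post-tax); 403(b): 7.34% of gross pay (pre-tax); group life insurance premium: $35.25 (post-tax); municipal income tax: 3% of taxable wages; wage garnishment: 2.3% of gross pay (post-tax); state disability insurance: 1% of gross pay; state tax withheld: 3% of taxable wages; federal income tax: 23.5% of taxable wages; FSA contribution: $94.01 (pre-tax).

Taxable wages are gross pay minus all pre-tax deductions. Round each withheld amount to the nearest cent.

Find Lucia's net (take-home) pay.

FSA contribution: $94.01
403(b): $4,931.31 × 0.0734 = $361.96
Pre-tax total = $94.01 + $361.96 = $455.97
Taxable wages = $4,931.31 − $455.97 = $4,475.34
State tax withheld: $4,475.34 × 0.03 = $134.26
Federal income tax: $4,475.34 × 0.235 = $1,051.70
Municipal income tax: $4,475.34 × 0.03 = $134.26
State disability insurance: $4,931.31 × 0.01 = $49.31
Wage garnishment: $4,931.31 × 0.023 = $113.42
Dental plan: $282.89
Group life insurance premium: $35.25
Total deductions = $94.01 + $361.96 + $134.26 + $1,051.70 + $134.26 + $49.31 + $113.42 + $282.89 + $35.25 = $2,257.06
Net pay = $4,931.31 − $2,257.06 = $2,674.25

$2,674.25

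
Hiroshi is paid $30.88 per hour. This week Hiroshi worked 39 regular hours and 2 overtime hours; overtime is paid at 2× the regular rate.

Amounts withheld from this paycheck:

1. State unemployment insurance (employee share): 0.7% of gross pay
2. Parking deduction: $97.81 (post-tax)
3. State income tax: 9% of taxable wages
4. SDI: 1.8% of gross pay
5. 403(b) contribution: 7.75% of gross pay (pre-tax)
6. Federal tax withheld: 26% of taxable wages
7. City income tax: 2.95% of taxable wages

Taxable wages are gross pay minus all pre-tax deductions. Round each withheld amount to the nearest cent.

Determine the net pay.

$629.07

Regular pay: 39 × $30.88 = $1204.32
Overtime pay: 2 × $30.88 × 2 = $123.52
Gross pay = $1204.32 + $123.52 = $1327.84
403(b) contribution: $1327.84 × 0.0775 = $102.91
Taxable wages = $1327.84 − $102.91 = $1224.93
State income tax: $1224.93 × 0.09 = $110.24
Federal tax withheld: $1224.93 × 0.26 = $318.48
City income tax: $1224.93 × 0.0295 = $36.14
SDI: $1327.84 × 0.018 = $23.90
State unemployment insurance (employee share): $1327.84 × 0.007 = $9.29
Parking deduction: $97.81
Total deductions = $102.91 + $110.24 + $318.48 + $36.14 + $23.90 + $9.29 + $97.81 = $698.77
Net pay = $1327.84 − $698.77 = $629.07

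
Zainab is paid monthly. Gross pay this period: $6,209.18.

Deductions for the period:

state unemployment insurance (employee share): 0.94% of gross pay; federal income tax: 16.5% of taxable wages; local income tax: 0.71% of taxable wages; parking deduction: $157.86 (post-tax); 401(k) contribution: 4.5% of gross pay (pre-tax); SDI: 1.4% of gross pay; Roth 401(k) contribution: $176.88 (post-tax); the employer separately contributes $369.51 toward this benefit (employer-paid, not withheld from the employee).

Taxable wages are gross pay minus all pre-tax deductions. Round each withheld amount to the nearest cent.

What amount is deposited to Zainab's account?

401(k) contribution: $6,209.18 × 0.045 = $279.41
Taxable wages = $6,209.18 − $279.41 = $5,929.77
Federal income tax: $5,929.77 × 0.165 = $978.41
Local income tax: $5,929.77 × 0.0071 = $42.10
State unemployment insurance (employee share): $6,209.18 × 0.0094 = $58.37
SDI: $6,209.18 × 0.014 = $86.93
Parking deduction: $157.86
Roth 401(k) contribution: $176.88
(Employer's $369.51 toward Roth 401(k) contribution is not withheld from the employee.)
Total deductions = $279.41 + $978.41 + $42.10 + $58.37 + $86.93 + $157.86 + $176.88 = $1,779.96
Net pay = $6,209.18 − $1,779.96 = $4,429.22

$4,429.22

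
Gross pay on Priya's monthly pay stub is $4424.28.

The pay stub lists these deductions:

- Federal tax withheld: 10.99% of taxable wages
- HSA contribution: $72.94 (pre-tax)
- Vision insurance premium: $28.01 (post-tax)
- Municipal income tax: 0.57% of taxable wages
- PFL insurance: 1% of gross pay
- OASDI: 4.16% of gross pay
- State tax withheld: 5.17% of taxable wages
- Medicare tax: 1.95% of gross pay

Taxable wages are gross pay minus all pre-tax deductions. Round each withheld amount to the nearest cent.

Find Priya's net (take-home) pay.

HSA contribution: $72.94
Taxable wages = $4424.28 − $72.94 = $4351.34
State tax withheld: $4351.34 × 0.0517 = $224.96
Federal tax withheld: $4351.34 × 0.1099 = $478.21
Municipal income tax: $4351.34 × 0.0057 = $24.80
OASDI: $4424.28 × 0.0416 = $184.05
PFL insurance: $4424.28 × 0.01 = $44.24
Medicare tax: $4424.28 × 0.0195 = $86.27
Vision insurance premium: $28.01
Total deductions = $72.94 + $224.96 + $478.21 + $24.80 + $184.05 + $44.24 + $86.27 + $28.01 = $1143.48
Net pay = $4424.28 − $1143.48 = $3280.80

$3280.80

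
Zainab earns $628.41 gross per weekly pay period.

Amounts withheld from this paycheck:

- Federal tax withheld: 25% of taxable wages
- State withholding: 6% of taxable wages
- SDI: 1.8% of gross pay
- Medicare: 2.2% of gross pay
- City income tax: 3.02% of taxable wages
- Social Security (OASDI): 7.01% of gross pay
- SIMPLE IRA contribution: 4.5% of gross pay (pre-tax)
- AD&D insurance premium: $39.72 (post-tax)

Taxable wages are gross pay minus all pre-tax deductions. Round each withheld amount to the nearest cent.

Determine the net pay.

$287.06

SIMPLE IRA contribution: $628.41 × 0.045 = $28.28
Taxable wages = $628.41 − $28.28 = $600.13
Federal tax withheld: $600.13 × 0.25 = $150.03
State withholding: $600.13 × 0.06 = $36.01
City income tax: $600.13 × 0.0302 = $18.12
Medicare: $628.41 × 0.022 = $13.83
SDI: $628.41 × 0.018 = $11.31
Social Security (OASDI): $628.41 × 0.0701 = $44.05
AD&D insurance premium: $39.72
Total deductions = $28.28 + $150.03 + $36.01 + $18.12 + $13.83 + $11.31 + $44.05 + $39.72 = $341.35
Net pay = $628.41 − $341.35 = $287.06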